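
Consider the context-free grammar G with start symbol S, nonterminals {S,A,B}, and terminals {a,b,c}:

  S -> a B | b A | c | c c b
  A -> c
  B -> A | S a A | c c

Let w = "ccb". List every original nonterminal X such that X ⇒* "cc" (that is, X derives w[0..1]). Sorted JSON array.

CNF form of G:
  S -> T0 B | T1 X4 | T2 A | c
  A -> c
  B -> S X3 | T1 T1 | c
  T0 -> a
  T1 -> c
  T2 -> b
  X3 -> T0 A
  X4 -> T1 T2

Fill CYK table bottom-up, restricted to cells inside w[0..1]:
  [0..0]={A,B,S,T1}  "c"  orig:{A,B,S}
  [1..1]={A,B,S,T1}  "c"  orig:{A,B,S}
  [0..1]={B}  "cc"

Original NTs in T[0,1] deriving "cc": ["B"]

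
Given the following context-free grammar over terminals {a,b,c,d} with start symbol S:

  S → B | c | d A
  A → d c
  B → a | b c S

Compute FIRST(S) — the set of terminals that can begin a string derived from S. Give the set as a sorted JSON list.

FIRST iteration:
pass 1:
  A via A→d c: +{d}
  B via B→a: +{a}
  B via B→b c S: +{b}
  S via S→B: +{a,b}
  S via S→c: +{c}
  S via S→d A: +{d}
  FIRST[S]={a,b,c,d}  FIRST[A]={d}  FIRST[B]={a,b}
pass 2: — fixpoint
  FIRST[S]={a,b,c,d}  FIRST[A]={d}  FIRST[B]={a,b}

FIRST(S) = ["a", "b", "c", "d"]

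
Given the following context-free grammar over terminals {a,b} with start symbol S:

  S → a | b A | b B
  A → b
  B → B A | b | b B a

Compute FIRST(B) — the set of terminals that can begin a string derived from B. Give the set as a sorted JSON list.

FIRST sets, iterate to fixpoint:
[1]
  A via A→b: +{b}
  B via B→b: +{b}
  S via S→a: +{a}
  S via S→b A: +{b}
  FIRST[S]={a,b}  FIRST[A]={b}  FIRST[B]={b}
[2] (no change)
  FIRST[S]={a,b}  FIRST[A]={b}  FIRST[B]={b}

FIRST(B) = ["b"]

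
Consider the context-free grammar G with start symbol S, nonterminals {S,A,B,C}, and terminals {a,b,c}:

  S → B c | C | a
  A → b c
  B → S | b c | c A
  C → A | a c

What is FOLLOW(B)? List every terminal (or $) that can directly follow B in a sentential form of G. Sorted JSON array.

FIRST sets, iterate to fixpoint:
[1]
  A via A→b c: +{b}
  B via B→b c: +{b}
  B via B→c A: +{c}
  C via C→A: +{b}
  C via C→a c: +{a}
  S via S→B c: +{b,c}
  S via S→C: +{a}
  FIRST(S)={a,b,c}  FIRST(A)={b}  FIRST(B)={b,c}  FIRST(C)={a,b}
[2]
  B via B→S: +{a}
  FIRST(S)={a,b,c}  FIRST(A)={b}  FIRST(B)={a,b,c}  FIRST(C)={a,b}
[3] (no change)
  FIRST(S)={a,b,c}  FIRST(A)={b}  FIRST(B)={a,b,c}  FIRST(C)={a,b}

FOLLOW iteration:
FOLLOW(S) := {$}
[1]
  S→B c: FOLLOW(B) ⊇ FIRST(c) = {c}; new: +{c}
  S→C: FOLLOW(C) ⊇ FOLLOW(S) ⊇ {$}; new: +{$}
  FOLLOW[S]={$}  FOLLOW[A]={}  FOLLOW[B]={c}  FOLLOW[C]={$}
[2]
  B→S: FOLLOW(S) ⊇ FOLLOW(B) ⊇ {c}; new: +{c}
  B→c A: FOLLOW(A) ⊇ FOLLOW(B) ⊇ {c}; new: +{c}
  C→A: FOLLOW(A) ⊇ FOLLOW(C) ⊇ {$}; new: +{$}
  S→C: FOLLOW(C) ⊇ FOLLOW(S) ⊇ {$,c}; new: +{c}
  FOLLOW[S]={$,c}  FOLLOW[A]={$,c}  FOLLOW[B]={c}  FOLLOW[C]={$,c}
[3] — fixpoint
  FOLLOW[S]={$,c}  FOLLOW[A]={$,c}  FOLLOW[B]={c}  FOLLOW[C]={$,c}

FOLLOW(B) = ["c"]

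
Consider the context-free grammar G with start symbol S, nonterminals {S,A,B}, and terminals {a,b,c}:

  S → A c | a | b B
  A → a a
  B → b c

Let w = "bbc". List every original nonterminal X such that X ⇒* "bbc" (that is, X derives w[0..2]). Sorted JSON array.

CNF form of G:
  S -> A T2 | T1 B | a
  A -> T0 T0
  B -> T1 T2
  T0 -> a
  T1 -> b
  T2 -> c

CYK fill, restricted to cells inside w[0..2]:
  cell(0,0) b: {T1}  orig:{}
  cell(1,1) b: {T1}  orig:{}
  cell(2,2) c: {T2}  orig:{}
  cell(0,1) bb: ∅
  cell(1,2) bc: {B}
  cell(0,2) bbc: {S}

Original NTs in T[0,2] deriving "bbc": ["S"]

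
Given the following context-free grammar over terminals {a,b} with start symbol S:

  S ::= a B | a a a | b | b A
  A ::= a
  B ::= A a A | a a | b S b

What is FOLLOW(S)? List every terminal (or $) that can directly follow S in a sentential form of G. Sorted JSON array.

FIRST sets, iterate to fixpoint:
round 1:
  A via A→a: +{a}
  B via B→A a A: +{a}
  B via B→b S b: +{b}
  S via S→a B: +{a}
  S via S→b: +{b}
  S: {a,b}  A: {a}  B: {a,b}
round 2: — fixpoint
  S: {a,b}  A: {a}  B: {a,b}

Compute FOLLOW by fixpoint:
seed FOLLOW(S) with $
iter 1:
  B→A a A: FOLLOW(A) ⊇ FIRST(a) = {a}; new: +{a}
  B→b S b: FOLLOW(S) ⊇ FIRST(b) = {b}; new: +{b}
  S→a B: FOLLOW(B) ⊇ FOLLOW(S) ⊇ {$,b}; new: +{$,b}
  S→b A: FOLLOW(A) ⊇ FOLLOW(S) ⊇ {$,b}; new: +{$,b}
  FOLLOW[S]={$,b}  FOLLOW[A]={$,a,b}  FOLLOW[B]={$,b}
iter 2: — fixpoint
  FOLLOW[S]={$,b}  FOLLOW[A]={$,a,b}  FOLLOW[B]={$,b}

FOLLOW(S) = ["$", "b"]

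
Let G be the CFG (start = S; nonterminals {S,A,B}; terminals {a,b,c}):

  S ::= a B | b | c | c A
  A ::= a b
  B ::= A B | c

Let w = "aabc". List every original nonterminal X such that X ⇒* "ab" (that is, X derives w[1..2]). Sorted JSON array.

Convert to CNF:
  S -> T0 B | T2 A | b | c
  A -> T0 T1
  B -> A B | c
  T0 -> a
  T1 -> b
  T2 -> c

Fill CYK table bottom-up, restricted to cells inside w[1..2]:
  [1..1]={T0}  "a"  orig:{}
  [2..2]={S,T1}  "b"  orig:{S}
  [1..2]={A}  "ab"

Original NTs in T[1,2] deriving "ab": ["A"]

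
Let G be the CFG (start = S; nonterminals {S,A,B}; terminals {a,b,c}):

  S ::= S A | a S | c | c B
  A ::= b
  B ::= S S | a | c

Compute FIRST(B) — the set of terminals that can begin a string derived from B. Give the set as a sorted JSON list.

Compute FIRST by fixpoint:
[1]
  A via A→b: +{b}
  B via B→a: +{a}
  B via B→c: +{c}
  S via S→a S: +{a}
  S via S→c: +{c}
  S: {a,c}  A: {b}  B: {a,c}
[2] (no change)
  S: {a,c}  A: {b}  B: {a,c}

FIRST(B) = ["a", "c"]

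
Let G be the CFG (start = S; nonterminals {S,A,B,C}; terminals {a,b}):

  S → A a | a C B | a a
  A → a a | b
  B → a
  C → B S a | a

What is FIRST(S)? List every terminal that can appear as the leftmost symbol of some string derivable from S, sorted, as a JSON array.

FIRST iteration:
pass 1:
  A via A→a a: +{a}
  A via A→b: +{b}
  B via B→a: +{a}
  C via C→B S a: +{a}
  S via S→A a: +{a,b}
  FIRST(S)={a,b}  FIRST(A)={a,b}  FIRST(B)={a}  FIRST(C)={a}
pass 2: done
  FIRST(S)={a,b}  FIRST(A)={a,b}  FIRST(B)={a}  FIRST(C)={a}

FIRST(S) = ["a", "b"]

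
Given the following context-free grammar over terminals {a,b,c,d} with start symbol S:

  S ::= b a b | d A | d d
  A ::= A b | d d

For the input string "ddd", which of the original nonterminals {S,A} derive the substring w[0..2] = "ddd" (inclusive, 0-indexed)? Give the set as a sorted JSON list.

CNF form of G:
  S -> T0 X3 | T1 A | T1 T1
  A -> A T0 | T1 T1
  T0 -> b
  T1 -> d
  T2 -> a
  X3 -> T2 T0

Fill CYK table bottom-up (cells [i..j] with 0 ≤ i ≤ j ≤ 2 only):
  cell(0,0) d: {T1}  orig:{}
  cell(1,1) d: {T1}  orig:{}
  cell(2,2) d: {T1}  orig:{}
  cell(0,1) dd: {A,S}
  cell(1,2) dd: {A,S}
  cell(0,2) ddd: {S}

Original NTs in T[0,2] deriving "ddd": ["S"]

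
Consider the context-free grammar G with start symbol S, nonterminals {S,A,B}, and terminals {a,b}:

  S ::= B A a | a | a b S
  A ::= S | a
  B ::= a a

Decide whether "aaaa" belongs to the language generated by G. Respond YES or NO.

CNF form of G:
  S -> B X4 | T0 X5 | a
  A -> B X2 | T0 X3 | a
  B -> T0 T0
  T0 -> a
  T1 -> b
  X2 -> A T0
  X3 -> T1 S
  X4 -> A T0
  X5 -> T1 S

Fill CYK table bottom-up:
  cell(0,0) a: {A,S,T0}  orig:{A,S}
  cell(1,1) a: {A,S,T0}  orig:{A,S}
  cell(2,2) a: {A,S,T0}  orig:{A,S}
  cell(3,3) a: {A,S,T0}  orig:{A,S}
  cell(0,1) aa: {B,X2,X4}  orig:{B}
  cell(1,2) aa: {B,X2,X4}  orig:{B}
  cell(2,3) aa: {B,X2,X4}  orig:{B}
  cell(0,2) aaa: ∅
  cell(1,3) aaa: ∅
  cell(0,3) aaaa: {A,S}

S ∈ T[0,3] ⇒ YES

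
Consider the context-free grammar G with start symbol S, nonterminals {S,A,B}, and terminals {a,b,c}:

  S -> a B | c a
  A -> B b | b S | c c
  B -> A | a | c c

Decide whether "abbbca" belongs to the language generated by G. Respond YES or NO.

Convert to CNF:
  S -> T1 T2 | T2 B
  A -> B T0 | T0 S | T1 T1
  B -> B T0 | T0 S | T1 T1 | a
  T0 -> b
  T1 -> c
  T2 -> a

CYK fill:
  cell(0,0) a: {B,T2}  orig:{B}
  cell(1,1) b: {T0}  orig:{}
  cell(2,2) b: {T0}  orig:{}
  cell(3,3) b: {T0}  orig:{}
  cell(4,4) c: {T1}  orig:{}
  cell(5,5) a: {B,T2}  orig:{B}
  cell(0,1) ab: {A,B}
  cell(1,2) bb: ∅
  cell(2,3) bb: ∅
  cell(3,4) bc: ∅
  cell(4,5) ca: {S}
  cell(0,2) abb: {A,B}
  cell(1,3) bbb: ∅
  cell(2,4) bbc: ∅
  cell(3,5) bca: {A,B}
  cell(0,3) abbb: {A,B}
  cell(1,4) bbbc: ∅
  cell(2,5) bbca: ∅
  cell(0,4) abbbc: ∅
  cell(1,5) bbbca: ∅
  cell(0,5) abbbca: ∅

S ∉ T[0,5] ⇒ NO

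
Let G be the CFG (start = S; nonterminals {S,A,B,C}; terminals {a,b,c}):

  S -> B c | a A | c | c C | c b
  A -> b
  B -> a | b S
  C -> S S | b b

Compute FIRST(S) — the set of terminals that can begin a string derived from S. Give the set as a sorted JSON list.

FIRST sets, iterate to fixpoint:
iter 1:
  A via A→b: +{b}
  B via B→a: +{a}
  B via B→b S: +{b}
  C via C→b b: +{b}
  S via S→B c: +{a,b}
  S via S→c: +{c}
  FIRST(S)={a,b,c}  FIRST(A)={b}  FIRST(B)={a,b}  FIRST(C)={b}
iter 2:
  C via C→S S: +{a,c}
  FIRST(S)={a,b,c}  FIRST(A)={b}  FIRST(B)={a,b}  FIRST(C)={a,b,c}
iter 3: done
  FIRST(S)={a,b,c}  FIRST(A)={b}  FIRST(B)={a,b}  FIRST(C)={a,b,c}

FIRST(S) = ["a", "b", "c"]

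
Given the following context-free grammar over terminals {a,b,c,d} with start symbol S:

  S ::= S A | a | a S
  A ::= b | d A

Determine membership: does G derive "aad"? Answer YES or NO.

CNF form of G:
  S -> S A | T1 S | a
  A -> T0 A | b
  T0 -> d
  T1 -> a

CYK fill:
  T[0,0] 'a' = {S,T1}  orig:{S}
  T[1,1] 'a' = {S,T1}  orig:{S}
  T[2,2] 'd' = {T0}  orig:{}
  T[0,1] 'aa' = {S}
  T[1,2] 'ad' = ∅
  T[0,2] 'aad' = ∅

S ∉ T[0,2] ⇒ NO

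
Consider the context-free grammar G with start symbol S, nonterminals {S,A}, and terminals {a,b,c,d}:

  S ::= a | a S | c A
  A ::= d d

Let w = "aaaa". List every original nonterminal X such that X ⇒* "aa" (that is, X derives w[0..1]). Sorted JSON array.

Convert to CNF:
  S -> T1 S | T2 A | a
  A -> T0 T0
  T0 -> d
  T1 -> a
  T2 -> c

Fill CYK table bottom-up — only the sub-triangle for w[0..1]:
  T[0,0] 'a' = {S,T1}  orig:{S}
  T[1,1] 'a' = {S,T1}  orig:{S}
  T[0,1] 'aa' = {S}

Original NTs in T[0,1] deriving "aa": ["S"]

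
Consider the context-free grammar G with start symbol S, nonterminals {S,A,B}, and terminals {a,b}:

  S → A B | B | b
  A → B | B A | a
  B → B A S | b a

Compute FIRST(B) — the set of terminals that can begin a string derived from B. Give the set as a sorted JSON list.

FIRST iteration:
[1]
  A via A→a: +{a}
  B via B→b a: +{b}
  S via S→A B: +{a}
  S via S→B: +{b}
  FIRST[S]={a,b}  FIRST[A]={a}  FIRST[B]={b}
[2]
  A via A→B: +{b}
  FIRST[S]={a,b}  FIRST[A]={a,b}  FIRST[B]={b}
[3] (no change)
  FIRST[S]={a,b}  FIRST[A]={a,b}  FIRST[B]={b}

FIRST(B) = ["b"]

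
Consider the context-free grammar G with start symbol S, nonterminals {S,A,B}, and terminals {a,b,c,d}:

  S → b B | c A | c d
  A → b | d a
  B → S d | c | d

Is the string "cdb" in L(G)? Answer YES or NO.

Convert to CNF:
  S -> T2 B | T3 A | T3 T0
  A -> T0 T1 | b
  B -> S T0 | c | d
  T0 -> d
  T1 -> a
  T2 -> b
  T3 -> c

CYK fill:
  [0..0]={B,T3}  "c"  orig:{B}
  [1..1]={B,T0}  "d"  orig:{B}
  [2..2]={A,T2}  "b"  orig:{A}
  [0..1]={S}  "cd"
  [1..2]=∅  "db"
  [0..2]=∅  "cdb"

S ∉ T[0,2] ⇒ NO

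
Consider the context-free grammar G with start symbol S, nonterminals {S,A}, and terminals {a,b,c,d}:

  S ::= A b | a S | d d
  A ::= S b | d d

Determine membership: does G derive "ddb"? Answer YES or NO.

Convert to CNF:
  S -> A T0 | T1 T1 | T2 S
  A -> S T0 | T1 T1
  T0 -> b
  T1 -> d
  T2 -> a

CYK table (by increasing span):
  cell(0,0) d: {T1}  orig:{}
  cell(1,1) d: {T1}  orig:{}
  cell(2,2) b: {T0}  orig:{}
  cell(0,1) dd: {A,S}
  cell(1,2) db: ∅
  cell(0,2) ddb: {A,S}

S ∈ T[0,2] ⇒ YES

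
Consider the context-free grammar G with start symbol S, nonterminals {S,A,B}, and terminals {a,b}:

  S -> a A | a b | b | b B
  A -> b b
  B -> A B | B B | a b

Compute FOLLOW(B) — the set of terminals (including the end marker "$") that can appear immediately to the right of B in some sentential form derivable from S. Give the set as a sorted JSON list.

FIRST iteration:
round 1:
  A via A→b b: +{b}
  B via B→A B: +{b}
  B via B→a b: +{a}
  S via S→a A: +{a}
  S via S→b: +{b}
  S: {a,b}  A: {b}  B: {a,b}
round 2: (no change)
  S: {a,b}  A: {b}  B: {a,b}

FOLLOW iteration:
seed FOLLOW(S) with $
[1]
  B→A B: FOLLOW(A) ⊇ FIRST(B) = {a,b}; new: +{a,b}
  B→B B: FOLLOW(B) ⊇ FIRST(B) = {a,b}; new: +{a,b}
  S→a A: FOLLOW(A) ⊇ FOLLOW(S) ⊇ {$}; new: +{$}
  S→b B: FOLLOW(B) ⊇ FOLLOW(S) ⊇ {$}; new: +{$}
  FOLLOW[S]={$}  FOLLOW[A]={$,a,b}  FOLLOW[B]={$,a,b}
[2] (stable)
  FOLLOW[S]={$}  FOLLOW[A]={$,a,b}  FOLLOW[B]={$,a,b}

FOLLOW(B) = ["$", "a", "b"]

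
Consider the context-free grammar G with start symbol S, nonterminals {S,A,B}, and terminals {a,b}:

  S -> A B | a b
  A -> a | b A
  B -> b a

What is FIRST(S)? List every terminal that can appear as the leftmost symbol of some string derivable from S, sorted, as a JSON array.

FIRST sets, iterate to fixpoint:
pass 1:
  A via A→a: +{a}
  A via A→b A: +{b}
  B via B→b a: +{b}
  S via S→A B: +{a,b}
  S: {a,b}  A: {a,b}  B: {b}
pass 2: — fixpoint
  S: {a,b}  A: {a,b}  B: {b}

FIRST(S) = ["a", "b"]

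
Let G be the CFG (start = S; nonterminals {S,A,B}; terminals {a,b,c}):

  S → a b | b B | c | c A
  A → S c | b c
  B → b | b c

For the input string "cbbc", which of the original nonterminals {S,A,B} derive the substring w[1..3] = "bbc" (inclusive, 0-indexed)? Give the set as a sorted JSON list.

Convert to CNF:
  S -> T0 A | T1 B | T2 T1 | c
  A -> S T0 | T1 T0
  B -> T1 T0 | b
  T0 -> c
  T1 -> b
  T2 -> a

CYK table (by increasing span) (cells [i..j] with 1 ≤ i ≤ j ≤ 3 only):
  [1..1]={B,T1}  "b"  orig:{B}
  [2..2]={B,T1}  "b"  orig:{B}
  [3..3]={S,T0}  "c"  orig:{S}
  [1..2]={S}  "bb"
  [2..3]={A,B}  "bc"
  [1..3]={A,S}  "bbc"

Original NTs in T[1,3] deriving "bbc": ["A", "S"]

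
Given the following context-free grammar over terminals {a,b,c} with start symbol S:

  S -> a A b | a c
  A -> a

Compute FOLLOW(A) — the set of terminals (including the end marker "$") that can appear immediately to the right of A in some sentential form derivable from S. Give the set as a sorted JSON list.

Compute FIRST by fixpoint:
iter 1:
  A via A→a: +{a}
  S via S→a A b: +{a}
  FIRST(S)={a}  FIRST(A)={a}
iter 2: — fixpoint
  FIRST(S)={a}  FIRST(A)={a}

FOLLOW sets:
seed FOLLOW(S) with $
pass 1:
  S→a A b: FOLLOW(A) ⊇ FIRST(b) = {b}; new: +{b}
  S: {$}  A: {b}
pass 2: — fixpoint
  S: {$}  A: {b}

FOLLOW(A) = ["b"]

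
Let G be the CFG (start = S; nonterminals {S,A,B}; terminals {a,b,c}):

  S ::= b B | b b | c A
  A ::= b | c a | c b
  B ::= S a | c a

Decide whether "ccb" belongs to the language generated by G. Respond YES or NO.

Convert to CNF:
  S -> T0 A | T2 B | T2 T2
  A -> T0 T1 | T0 T2 | b
  B -> S T1 | T0 T1
  T0 -> c
  T1 -> a
  T2 -> b

CYK table (by increasing span):
  [0..0]={T0}  "c"  orig:{}
  [1..1]={T0}  "c"  orig:{}
  [2..2]={A,T2}  "b"  orig:{A}
  [0..1]=∅  "cc"
  [1..2]={A,S}  "cb"
  [0..2]={S}  "ccb"

S ∈ T[0,2] ⇒ YES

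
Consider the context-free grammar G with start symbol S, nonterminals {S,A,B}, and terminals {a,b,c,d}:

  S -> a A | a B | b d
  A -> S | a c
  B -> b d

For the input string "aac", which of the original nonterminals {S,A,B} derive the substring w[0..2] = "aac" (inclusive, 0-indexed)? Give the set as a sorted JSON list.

Convert to CNF:
  S -> T0 A | T0 B | T2 T3
  A -> T0 A | T0 B | T0 T1 | T2 T3
  B -> T2 T3
  T0 -> a
  T1 -> c
  T2 -> b
  T3 -> d

CYK fill, restricted to cells inside w[0..2]:
  [0..0]={T0}  "a"  orig:{}
  [1..1]={T0}  "a"  orig:{}
  [2..2]={T1}  "c"  orig:{}
  [0..1]=∅  "aa"
  [1..2]={A}  "ac"
  [0..2]={A,S}  "aac"

Original NTs in T[0,2] deriving "aac": ["A", "S"]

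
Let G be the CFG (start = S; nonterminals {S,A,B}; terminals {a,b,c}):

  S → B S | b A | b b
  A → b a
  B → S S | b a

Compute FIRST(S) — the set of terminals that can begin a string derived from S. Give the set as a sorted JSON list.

Compute FIRST by fixpoint:
[1]
  A via A→b a: +{b}
  B via B→b a: +{b}
  S via S→B S: +{b}
  FIRST[S]={b}  FIRST[A]={b}  FIRST[B]={b}
[2] (no change)
  FIRST[S]={b}  FIRST[A]={b}  FIRST[B]={b}

FIRST(S) = ["b"]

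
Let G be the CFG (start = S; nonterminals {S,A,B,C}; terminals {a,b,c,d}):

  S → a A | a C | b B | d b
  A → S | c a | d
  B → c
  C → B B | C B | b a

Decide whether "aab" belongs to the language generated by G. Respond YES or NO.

Convert to CNF:
  S -> T0 A | T0 C | T1 B | T3 T1
  A -> T0 A | T0 C | T1 B | T2 T0 | T3 T1 | d
  B -> c
  C -> B B | C B | T1 T0
  T0 -> a
  T1 -> b
  T2 -> c
  T3 -> d

CYK table (by increasing span):
  cell(0,0) a: {T0}  orig:{}
  cell(1,1) a: {T0}  orig:{}
  cell(2,2) b: {T1}  orig:{}
  cell(0,1) aa: ∅
  cell(1,2) ab: ∅
  cell(0,2) aab: ∅

S ∉ T[0,2] ⇒ NO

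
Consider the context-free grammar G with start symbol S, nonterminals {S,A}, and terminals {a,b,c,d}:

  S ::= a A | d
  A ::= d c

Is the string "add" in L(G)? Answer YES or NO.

Convert to CNF:
  S -> T2 A | d
  A -> T0 T1
  T0 -> d
  T1 -> c
  T2 -> a

Fill CYK table bottom-up:
  [0..0]={T2}  "a"  orig:{}
  [1..1]={S,T0}  "d"  orig:{S}
  [2..2]={S,T0}  "d"  orig:{S}
  [0..1]=∅  "ad"
  [1..2]=∅  "dd"
  [0..2]=∅  "add"

S ∉ T[0,2] ⇒ NO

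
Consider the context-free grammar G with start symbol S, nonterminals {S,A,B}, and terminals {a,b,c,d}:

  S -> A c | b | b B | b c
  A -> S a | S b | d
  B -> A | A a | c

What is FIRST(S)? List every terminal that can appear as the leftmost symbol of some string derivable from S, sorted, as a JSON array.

FIRST iteration:
iter 1:
  A via A→d: +{d}
  B via B→A: +{d}
  B via B→c: +{c}
  S via S→A c: +{d}
  S via S→b: +{b}
  FIRST[S]={b,d}  FIRST[A]={d}  FIRST[B]={c,d}
iter 2:
  A via A→S a: +{b}
  B via B→A: +{b}
  FIRST[S]={b,d}  FIRST[A]={b,d}  FIRST[B]={b,c,d}
iter 3: (no change)
  FIRST[S]={b,d}  FIRST[A]={b,d}  FIRST[B]={b,c,d}

FIRST(S) = ["b", "d"]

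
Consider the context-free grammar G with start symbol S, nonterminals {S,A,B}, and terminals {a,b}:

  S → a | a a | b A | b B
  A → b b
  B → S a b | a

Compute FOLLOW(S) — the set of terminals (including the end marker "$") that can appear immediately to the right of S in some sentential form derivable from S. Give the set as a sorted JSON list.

FIRST iteration:
iter 1:
  A via A→b b: +{b}
  B via B→a: +{a}
  S via S→a: +{a}
  S via S→b A: +{b}
  S: {a,b}  A: {b}  B: {a}
iter 2:
  B via B→S a b: +{b}
  S: {a,b}  A: {b}  B: {a,b}
iter 3: (stable)
  S: {a,b}  A: {b}  B: {a,b}

Compute FOLLOW by fixpoint:
seed FOLLOW(S) with $
[1]
  B→S a b: FOLLOW(S) ⊇ FIRST(a) = {a}; new: +{a}
  S→b A: FOLLOW(A) ⊇ FOLLOW(S) ⊇ {$,a}; new: +{$,a}
  S→b B: FOLLOW(B) ⊇ FOLLOW(S) ⊇ {$,a}; new: +{$,a}
  FOLLOW(S)={$,a}  FOLLOW(A)={$,a}  FOLLOW(B)={$,a}
[2] (stable)
  FOLLOW(S)={$,a}  FOLLOW(A)={$,a}  FOLLOW(B)={$,a}

FOLLOW(S) = ["$", "a"]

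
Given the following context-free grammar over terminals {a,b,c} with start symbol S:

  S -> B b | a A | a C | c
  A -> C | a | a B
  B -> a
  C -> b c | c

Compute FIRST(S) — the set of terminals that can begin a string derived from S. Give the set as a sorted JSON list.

Compute FIRST by fixpoint:
iter 1:
  A via A→a: +{a}
  B via B→a: +{a}
  C via C→b c: +{b}
  C via C→c: +{c}
  S via S→B b: +{a}
  S via S→c: +{c}
  FIRST[S]={a,c}  FIRST[A]={a}  FIRST[B]={a}  FIRST[C]={b,c}
iter 2:
  A via A→C: +{b,c}
  FIRST[S]={a,c}  FIRST[A]={a,b,c}  FIRST[B]={a}  FIRST[C]={b,c}
iter 3: (no change)
  FIRST[S]={a,c}  FIRST[A]={a,b,c}  FIRST[B]={a}  FIRST[C]={b,c}

FIRST(S) = ["a", "c"]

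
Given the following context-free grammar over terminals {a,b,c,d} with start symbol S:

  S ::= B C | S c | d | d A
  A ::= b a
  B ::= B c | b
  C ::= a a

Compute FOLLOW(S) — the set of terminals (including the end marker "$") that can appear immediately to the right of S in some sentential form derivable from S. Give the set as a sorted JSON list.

Compute FIRST by fixpoint:
round 1:
  A via A→b a: +{b}
  B via B→b: +{b}
  C via C→a a: +{a}
  S via S→B C: +{b}
  S via S→d: +{d}
  FIRST(S)={b,d}  FIRST(A)={b}  FIRST(B)={b}  FIRST(C)={a}
round 2: (stable)
  FIRST(S)={b,d}  FIRST(A)={b}  FIRST(B)={b}  FIRST(C)={a}

FOLLOW iteration:
FOLLOW(S) := {$}
pass 1:
  B→B c: FOLLOW(B) ⊇ FIRST(c) = {c}; new: +{c}
  S→B C: FOLLOW(B) ⊇ FIRST(C) = {a}; new: +{a}
  S→B C: FOLLOW(C) ⊇ FOLLOW(S) ⊇ {$}; new: +{$}
  S→S c: FOLLOW(S) ⊇ FIRST(c) = {c}; new: +{c}
  S→d A: FOLLOW(A) ⊇ FOLLOW(S) ⊇ {$,c}; new: +{$,c}
  S: {$,c}  A: {$,c}  B: {a,c}  C: {$}
pass 2:
  S→B C: FOLLOW(C) ⊇ FOLLOW(S) ⊇ {$,c}; new: +{c}
  S: {$,c}  A: {$,c}  B: {a,c}  C: {$,c}
pass 3: done
  S: {$,c}  A: {$,c}  B: {a,c}  C: {$,c}

FOLLOW(S) = ["$", "c"]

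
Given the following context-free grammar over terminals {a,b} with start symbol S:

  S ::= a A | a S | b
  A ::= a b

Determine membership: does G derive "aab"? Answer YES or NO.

Convert to CNF:
  S -> T0 A | T0 S | b
  A -> T0 T1
  T0 -> a
  T1 -> b

CYK fill:
  T[0,0] 'a' = {T0}  orig:{}
  T[1,1] 'a' = {T0}  orig:{}
  T[2,2] 'b' = {S,T1}  orig:{S}
  T[0,1] 'aa' = ∅
  T[1,2] 'ab' = {A,S}
  T[0,2] 'aab' = {S}

S ∈ T[0,2] ⇒ YES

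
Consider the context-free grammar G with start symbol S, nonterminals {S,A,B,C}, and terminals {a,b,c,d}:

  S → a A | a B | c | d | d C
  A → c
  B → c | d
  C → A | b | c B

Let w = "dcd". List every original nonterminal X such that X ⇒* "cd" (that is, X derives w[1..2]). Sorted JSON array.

Convert to CNF:
  S -> T1 A | T1 B | T2 C | c | d
  A -> c
  B -> c | d
  C -> T0 B | b | c
  T0 -> c
  T1 -> a
  T2 -> d

CYK fill, restricted to cells inside w[1..2]:
  [1..1]={A,B,C,S,T0}  "c"  orig:{A,B,C,S}
  [2..2]={B,S,T2}  "d"  orig:{B,S}
  [1..2]={C}  "cd"

Original NTs in T[1,2] deriving "cd": ["C"]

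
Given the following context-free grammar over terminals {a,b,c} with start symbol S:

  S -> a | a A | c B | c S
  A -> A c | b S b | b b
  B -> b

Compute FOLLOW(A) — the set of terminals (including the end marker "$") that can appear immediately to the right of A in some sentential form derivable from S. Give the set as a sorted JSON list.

FIRST iteration:
round 1:
  A via A→b S b: +{b}
  B via B→b: +{b}
  S via S→a: +{a}
  S via S→c B: +{c}
  FIRST[S]={a,c}  FIRST[A]={b}  FIRST[B]={b}
round 2: (no change)
  FIRST[S]={a,c}  FIRST[A]={b}  FIRST[B]={b}

FOLLOW iteration:
seed FOLLOW(S) with $
round 1:
  A→A c: FOLLOW(A) ⊇ FIRST(c) = {c}; new: +{c}
  A→b S b: FOLLOW(S) ⊇ FIRST(b) = {b}; new: +{b}
  S→a A: FOLLOW(A) ⊇ FOLLOW(S) ⊇ {$,b}; new: +{$,b}
  S→c B: FOLLOW(B) ⊇ FOLLOW(S) ⊇ {$,b}; new: +{$,b}
  S: {$,b}  A: {$,b,c}  B: {$,b}
round 2: — fixpoint
  S: {$,b}  A: {$,b,c}  B: {$,b}

FOLLOW(A) = ["$", "b", "c"]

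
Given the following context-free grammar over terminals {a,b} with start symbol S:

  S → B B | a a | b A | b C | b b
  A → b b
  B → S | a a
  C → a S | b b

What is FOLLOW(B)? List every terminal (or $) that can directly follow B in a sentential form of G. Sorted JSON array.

Compute FIRST by fixpoint:
iter 1:
  A via A→b b: +{b}
  B via B→a a: +{a}
  C via C→a S: +{a}
  C via C→b b: +{b}
  S via S→B B: +{a}
  S via S→b A: +{b}
  FIRST[S]={a,b}  FIRST[A]={b}  FIRST[B]={a}  FIRST[C]={a,b}
iter 2:
  B via B→S: +{b}
  FIRST[S]={a,b}  FIRST[A]={b}  FIRST[B]={a,b}  FIRST[C]={a,b}
iter 3: — fixpoint
  FIRST[S]={a,b}  FIRST[A]={b}  FIRST[B]={a,b}  FIRST[C]={a,b}

Compute FOLLOW by fixpoint:
seed FOLLOW(S) with $
round 1:
  S→B B: FOLLOW(B) ⊇ FIRST(B) = {a,b}; new: +{a,b}
  S→B B: FOLLOW(B) ⊇ FOLLOW(S) ⊇ {$}; new: +{$}
  S→b A: FOLLOW(A) ⊇ FOLLOW(S) ⊇ {$}; new: +{$}
  S→b C: FOLLOW(C) ⊇ FOLLOW(S) ⊇ {$}; new: +{$}
  FOLLOW[S]={$}  FOLLOW[A]={$}  FOLLOW[B]={$,a,b}  FOLLOW[C]={$}
round 2:
  B→S: FOLLOW(S) ⊇ FOLLOW(B) ⊇ {$,a,b}; new: +{a,b}
  S→b A: FOLLOW(A) ⊇ FOLLOW(S) ⊇ {$,a,b}; new: +{a,b}
  S→b C: FOLLOW(C) ⊇ FOLLOW(S) ⊇ {$,a,b}; new: +{a,b}
  FOLLOW[S]={$,a,b}  FOLLOW[A]={$,a,b}  FOLLOW[B]={$,a,b}  FOLLOW[C]={$,a,b}
round 3: — fixpoint
  FOLLOW[S]={$,a,b}  FOLLOW[A]={$,a,b}  FOLLOW[B]={$,a,b}  FOLLOW[C]={$,a,b}

FOLLOW(B) = ["$", "a", "b"]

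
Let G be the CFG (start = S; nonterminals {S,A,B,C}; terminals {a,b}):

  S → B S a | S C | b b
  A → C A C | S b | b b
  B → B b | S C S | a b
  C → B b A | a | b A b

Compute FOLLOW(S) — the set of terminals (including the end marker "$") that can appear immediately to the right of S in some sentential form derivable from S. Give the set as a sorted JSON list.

FIRST iteration:
round 1:
  A via A→b b: +{b}
  B via B→a b: +{a}
  C via C→B b A: +{a}
  C via C→b A b: +{b}
  S via S→B S a: +{a}
  S via S→b b: +{b}
  FIRST(S)={a,b}  FIRST(A)={b}  FIRST(B)={a}  FIRST(C)={a,b}
round 2:
  A via A→C A C: +{a}
  B via B→S C S: +{b}
  FIRST(S)={a,b}  FIRST(A)={a,b}  FIRST(B)={a,b}  FIRST(C)={a,b}
round 3: (no change)
  FIRST(S)={a,b}  FIRST(A)={a,b}  FIRST(B)={a,b}  FIRST(C)={a,b}

FOLLOW sets:
seed FOLLOW(S) with $
round 1:
  A→C A C: FOLLOW(C) ⊇ FIRST(A) = {a,b}; new: +{a,b}
  A→C A C: FOLLOW(A) ⊇ FIRST(C) = {a,b}; new: +{a,b}
  A→S b: FOLLOW(S) ⊇ FIRST(b) = {b}; new: +{b}
  B→B b: FOLLOW(B) ⊇ FIRST(b) = {b}; new: +{b}
  B→S C S: FOLLOW(S) ⊇ FIRST(C) = {a,b}; new: +{a}
  S→B S a: FOLLOW(B) ⊇ FIRST(S) = {a,b}; new: +{a}
  S→S C: FOLLOW(C) ⊇ FOLLOW(S) ⊇ {$,a,b}; new: +{$}
  S: {$,a,b}  A: {a,b}  B: {a,b}  C: {$,a,b}
round 2:
  C→B b A: FOLLOW(A) ⊇ FOLLOW(C) ⊇ {$,a,b}; new: +{$}
  S: {$,a,b}  A: {$,a,b}  B: {a,b}  C: {$,a,b}
round 3: (stable)
  S: {$,a,b}  A: {$,a,b}  B: {a,b}  C: {$,a,b}

FOLLOW(S) = ["$", "a", "b"]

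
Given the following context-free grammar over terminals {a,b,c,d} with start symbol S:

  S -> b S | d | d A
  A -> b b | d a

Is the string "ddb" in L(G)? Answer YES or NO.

Convert to CNF:
  S -> T0 S | T1 A | d
  A -> T0 T0 | T1 T2
  T0 -> b
  T1 -> d
  T2 -> a

CYK table (by increasing span):
  T[0,0] 'd' = {S,T1}  orig:{S}
  T[1,1] 'd' = {S,T1}  orig:{S}
  T[2,2] 'b' = {T0}  orig:{}
  T[0,1] 'dd' = ∅
  T[1,2] 'db' = ∅
  T[0,2] 'ddb' = ∅

S ∉ T[0,2] ⇒ NO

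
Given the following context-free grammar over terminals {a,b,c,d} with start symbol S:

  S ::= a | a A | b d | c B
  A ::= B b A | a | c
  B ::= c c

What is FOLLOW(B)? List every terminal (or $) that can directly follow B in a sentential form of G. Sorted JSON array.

Compute FIRST by fixpoint:
[1]
  A via A→a: +{a}
  A via A→c: +{c}
  B via B→c c: +{c}
  S via S→a: +{a}
  S via S→b d: +{b}
  S via S→c B: +{c}
  FIRST(S)={a,b,c}  FIRST(A)={a,c}  FIRST(B)={c}
[2] done
  FIRST(S)={a,b,c}  FIRST(A)={a,c}  FIRST(B)={c}

FOLLOW sets:
seed FOLLOW(S) with $
round 1:
  A→B b A: FOLLOW(B) ⊇ FIRST(b) = {b}; new: +{b}
  S→a A: FOLLOW(A) ⊇ FOLLOW(S) ⊇ {$}; new: +{$}
  S→c B: FOLLOW(B) ⊇ FOLLOW(S) ⊇ {$}; new: +{$}
  FOLLOW[S]={$}  FOLLOW[A]={$}  FOLLOW[B]={$,b}
round 2: — fixpoint
  FOLLOW[S]={$}  FOLLOW[A]={$}  FOLLOW[B]={$,b}

FOLLOW(B) = ["$", "b"]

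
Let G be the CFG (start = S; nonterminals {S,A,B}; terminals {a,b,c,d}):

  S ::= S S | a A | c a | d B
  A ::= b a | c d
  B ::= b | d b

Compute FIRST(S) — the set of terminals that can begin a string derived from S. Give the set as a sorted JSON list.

FIRST iteration:
iter 1:
  A via A→b a: +{b}
  A via A→c d: +{c}
  B via B→b: +{b}
  B via B→d b: +{d}
  S via S→a A: +{a}
  S via S→c a: +{c}
  S via S→d B: +{d}
  FIRST[S]={a,c,d}  FIRST[A]={b,c}  FIRST[B]={b,d}
iter 2: done
  FIRST[S]={a,c,d}  FIRST[A]={b,c}  FIRST[B]={b,d}

FIRST(S) = ["a", "c", "d"]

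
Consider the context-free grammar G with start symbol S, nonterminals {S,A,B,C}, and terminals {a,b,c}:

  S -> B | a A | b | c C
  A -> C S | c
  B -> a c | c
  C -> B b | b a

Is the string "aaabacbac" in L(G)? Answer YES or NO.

CNF form of G:
  S -> T0 A | T0 T1 | T1 C | b | c
  A -> C S | c
  B -> T0 T1 | c
  C -> B T2 | T2 T0
  T0 -> a
  T1 -> c
  T2 -> b

Fill CYK table bottom-up:
  T[0,0] 'a' = {T0}  orig:{}
  T[1,1] 'a' = {T0}  orig:{}
  T[2,2] 'a' = {T0}  orig:{}
  T[3,3] 'b' = {S,T2}  orig:{S}
  T[4,4] 'a' = {T0}  orig:{}
  T[5,5] 'c' = {A,B,S,T1}  orig:{A,B,S}
  T[6,6] 'b' = {S,T2}  orig:{S}
  T[7,7] 'a' = {T0}  orig:{}
  T[8,8] 'c' = {A,B,S,T1}  orig:{A,B,S}
  T[0,1] 'aa' = ∅
  T[1,2] 'aa' = ∅
  T[2,3] 'ab' = ∅
  T[3,4] 'ba' = {C}
  T[4,5] 'ac' = {B,S}
  T[5,6] 'cb' = {C}
  T[6,7] 'ba' = {C}
  T[7,8] 'ac' = {B,S}
  T[0,2] 'aaa' = ∅
  T[1,3] 'aab' = ∅
  T[2,4] 'aba' = ∅
  T[3,5] 'bac' = {A}
  T[4,6] 'acb' = {C}
  T[5,7] 'cba' = {S}
  T[6,8] 'bac' = {A}
  T[0,3] 'aaab' = ∅
  T[1,4] 'aaba' = ∅
  T[2,5] 'abac' = {S}
  T[3,6] 'bacb' = ∅
  T[4,7] 'acba' = ∅
  T[5,8] 'cbac' = {A}
  T[0,4] 'aaaba' = ∅
  T[1,5] 'aabac' = ∅
  T[2,6] 'abacb' = ∅
  T[3,7] 'bacba' = {A}
  T[4,8] 'acbac' = {A,S}
  T[0,5] 'aaabac' = ∅
  T[1,6] 'aabacb' = ∅
  T[2,7] 'abacba' = {S}
  T[3,8] 'bacbac' = ∅
  T[0,6] 'aaabacb' = ∅
  T[1,7] 'aabacba' = ∅
  T[2,8] 'abacbac' = ∅
  T[0,7] 'aaabacba' = ∅
  T[1,8] 'aabacbac' = ∅
  T[0,8] 'aaabacbac' = ∅

S ∉ T[0,8] ⇒ NO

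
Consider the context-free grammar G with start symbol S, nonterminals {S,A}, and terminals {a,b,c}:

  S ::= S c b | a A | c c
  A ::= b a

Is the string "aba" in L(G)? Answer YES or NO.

CNF form of G:
  S -> S X3 | T1 A | T2 T2
  A -> T0 T1
  T0 -> b
  T1 -> a
  T2 -> c
  X3 -> T2 T0

CYK fill:
  [0..0]={T1}  "a"  orig:{}
  [1..1]={T0}  "b"  orig:{}
  [2..2]={T1}  "a"  orig:{}
  [0..1]=∅  "ab"
  [1..2]={A}  "ba"
  [0..2]={S}  "aba"

S ∈ T[0,2] ⇒ YES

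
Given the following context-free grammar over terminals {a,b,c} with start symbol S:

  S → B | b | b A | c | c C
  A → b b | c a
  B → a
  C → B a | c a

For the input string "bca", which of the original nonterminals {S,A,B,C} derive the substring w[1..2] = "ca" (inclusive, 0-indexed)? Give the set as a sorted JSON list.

CNF form of G:
  S -> T0 A | T1 C | a | b | c
  A -> T0 T0 | T1 T2
  B -> a
  C -> B T2 | T1 T2
  T0 -> b
  T1 -> c
  T2 -> a

CYK table (by increasing span) (cells [i..j] with 1 ≤ i ≤ j ≤ 2 only):
  T[1,1] 'c' = {S,T1}  orig:{S}
  T[2,2] 'a' = {B,S,T2}  orig:{B,S}
  T[1,2] 'ca' = {A,C}

Original NTs in T[1,2] deriving "ca": ["A", "C"]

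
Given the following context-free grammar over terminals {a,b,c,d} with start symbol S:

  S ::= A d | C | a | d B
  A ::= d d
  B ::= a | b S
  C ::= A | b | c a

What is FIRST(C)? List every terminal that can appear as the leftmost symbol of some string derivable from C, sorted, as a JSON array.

FIRST sets, iterate to fixpoint:
round 1:
  A via A→d d: +{d}
  B via B→a: +{a}
  B via B→b S: +{b}
  C via C→A: +{d}
  C via C→b: +{b}
  C via C→c a: +{c}
  S via S→A d: +{d}
  S via S→C: +{b,c}
  S via S→a: +{a}
  S: {a,b,c,d}  A: {d}  B: {a,b}  C: {b,c,d}
round 2: (stable)
  S: {a,b,c,d}  A: {d}  B: {a,b}  C: {b,c,d}

FIRST(C) = ["b", "c", "d"]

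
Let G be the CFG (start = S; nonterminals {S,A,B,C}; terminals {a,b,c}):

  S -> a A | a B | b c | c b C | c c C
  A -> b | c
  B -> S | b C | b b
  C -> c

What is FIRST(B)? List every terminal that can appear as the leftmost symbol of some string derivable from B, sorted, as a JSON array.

FIRST sets, iterate to fixpoint:
[1]
  A via A→b: +{b}
  A via A→c: +{c}
  B via B→b C: +{b}
  C via C→c: +{c}
  S via S→a A: +{a}
  S via S→b c: +{b}
  S via S→c b C: +{c}
  S: {a,b,c}  A: {b,c}  B: {b}  C: {c}
[2]
  B via B→S: +{a,c}
  S: {a,b,c}  A: {b,c}  B: {a,b,c}  C: {c}
[3] (no change)
  S: {a,b,c}  A: {b,c}  B: {a,b,c}  C: {c}

FIRST(B) = ["a", "b", "c"]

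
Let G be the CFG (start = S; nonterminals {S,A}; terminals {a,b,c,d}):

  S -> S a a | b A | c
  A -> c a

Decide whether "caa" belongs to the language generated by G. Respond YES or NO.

CNF form of G:
  S -> S X3 | T2 A | c
  A -> T0 T1
  T0 -> c
  T1 -> a
  T2 -> b
  X3 -> T1 T1

CYK fill:
  T[0,0] 'c' = {S,T0}  orig:{S}
  T[1,1] 'a' = {T1}  orig:{}
  T[2,2] 'a' = {T1}  orig:{}
  T[0,1] 'ca' = {A}
  T[1,2] 'aa' = {X3}  orig:{}
  T[0,2] 'caa' = {S}

S ∈ T[0,2] ⇒ YES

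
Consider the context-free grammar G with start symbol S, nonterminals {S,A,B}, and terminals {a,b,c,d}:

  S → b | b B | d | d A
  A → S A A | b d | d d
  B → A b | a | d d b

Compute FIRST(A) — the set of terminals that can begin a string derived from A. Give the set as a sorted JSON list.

Compute FIRST by fixpoint:
iter 1:
  A via A→b d: +{b}
  A via A→d d: +{d}
  B via B→A b: +{b,d}
  B via B→a: +{a}
  S via S→b: +{b}
  S via S→d: +{d}
  S: {b,d}  A: {b,d}  B: {a,b,d}
iter 2: done
  S: {b,d}  A: {b,d}  B: {a,b,d}

FIRST(A) = ["b", "d"]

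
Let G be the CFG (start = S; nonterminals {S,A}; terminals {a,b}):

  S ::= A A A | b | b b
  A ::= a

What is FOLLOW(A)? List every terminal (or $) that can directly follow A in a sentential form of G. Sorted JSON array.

Compute FIRST by fixpoint:
iter 1:
  A via A→a: +{a}
  S via S→A A A: +{a}
  S via S→b: +{b}
  S: {a,b}  A: {a}
iter 2: (no change)
  S: {a,b}  A: {a}

FOLLOW sets:
seed FOLLOW(S) with $
iter 1:
  S→A A A: FOLLOW(A) ⊇ FIRST(A) = {a}; new: +{a}
  S→A A A: FOLLOW(A) ⊇ FOLLOW(S) ⊇ {$}; new: +{$}
  S: {$}  A: {$,a}
iter 2: done
  S: {$}  A: {$,a}

FOLLOW(A) = ["$", "a"]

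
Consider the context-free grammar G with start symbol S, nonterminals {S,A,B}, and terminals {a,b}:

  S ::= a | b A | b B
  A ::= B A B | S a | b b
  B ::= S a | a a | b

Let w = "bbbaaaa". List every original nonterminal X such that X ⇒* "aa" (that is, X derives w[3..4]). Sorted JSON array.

CNF form of G:
  S -> T1 A | T1 B | a
  A -> B X2 | S T0 | T1 T1
  B -> S T0 | T0 T0 | b
  T0 -> a
  T1 -> b
  X2 -> A B

Fill CYK table bottom-up (cells [i..j] with 3 ≤ i ≤ j ≤ 4 only):
  T[3,3] 'a' = {S,T0}  orig:{S}
  T[4,4] 'a' = {S,T0}  orig:{S}
  T[3,4] 'aa' = {A,B}

Original NTs in T[3,4] deriving "aa": ["A", "B"]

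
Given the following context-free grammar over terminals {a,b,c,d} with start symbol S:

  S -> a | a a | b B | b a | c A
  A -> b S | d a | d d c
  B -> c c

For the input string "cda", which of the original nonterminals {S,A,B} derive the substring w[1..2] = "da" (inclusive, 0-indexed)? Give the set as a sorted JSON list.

CNF form of G:
  S -> T0 B | T0 T2 | T2 T2 | T3 A | a
  A -> T0 S | T1 T2 | T1 X4
  B -> T3 T3
  T0 -> b
  T1 -> d
  T2 -> a
  T3 -> c
  X4 -> T1 T3

Fill CYK table bottom-up — only the sub-triangle for w[1..2]:
  T[1,1] 'd' = {T1}  orig:{}
  T[2,2] 'a' = {S,T2}  orig:{S}
  T[1,2] 'da' = {A}

Original NTs in T[1,2] deriving "da": ["A"]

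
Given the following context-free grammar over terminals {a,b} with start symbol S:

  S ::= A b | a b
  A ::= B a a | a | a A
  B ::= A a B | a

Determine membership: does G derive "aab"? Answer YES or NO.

CNF form of G:
  S -> A T1 | T0 T1
  A -> B X2 | T0 A | a
  B -> A X3 | a
  T0 -> a
  T1 -> b
  X2 -> T0 T0
  X3 -> T0 B

Fill CYK table bottom-up:
  cell(0,0) a: {A,B,T0}  orig:{A,B}
  cell(1,1) a: {A,B,T0}  orig:{A,B}
  cell(2,2) b: {T1}  orig:{}
  cell(0,1) aa: {A,X2,X3}  orig:{A}
  cell(1,2) ab: {S}
  cell(0,2) aab: {S}

S ∈ T[0,2] ⇒ YES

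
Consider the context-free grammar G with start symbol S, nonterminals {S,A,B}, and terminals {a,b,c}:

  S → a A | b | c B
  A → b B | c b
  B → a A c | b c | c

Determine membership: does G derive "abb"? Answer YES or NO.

CNF form of G:
  S -> T1 B | T2 A | b
  A -> T0 B | T1 T0
  B -> T0 T1 | T2 X3 | c
  T0 -> b
  T1 -> c
  T2 -> a
  X3 -> A T1

Fill CYK table bottom-up:
  [0..0]={T2}  "a"  orig:{}
  [1..1]={S,T0}  "b"  orig:{S}
  [2..2]={S,T0}  "b"  orig:{S}
  [0..1]=∅  "ab"
  [1..2]=∅  "bb"
  [0..2]=∅  "abb"

S ∉ T[0,2] ⇒ NO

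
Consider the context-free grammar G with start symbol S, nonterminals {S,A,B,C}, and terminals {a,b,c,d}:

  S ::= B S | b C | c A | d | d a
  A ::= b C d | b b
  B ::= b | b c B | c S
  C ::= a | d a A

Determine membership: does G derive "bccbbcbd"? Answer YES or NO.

Convert to CNF:
  S -> B S | T0 C | T1 T3 | T2 A | d
  A -> T0 T0 | T0 X4
  B -> T0 X5 | T2 S | b
  C -> T1 X6 | a
  T0 -> b
  T1 -> d
  T2 -> c
  T3 -> a
  X4 -> C T1
  X5 -> T2 B
  X6 -> T3 A

CYK fill:
  T[0,0] 'b' = {B,T0}  orig:{B}
  T[1,1] 'c' = {T2}  orig:{}
  T[2,2] 'c' = {T2}  orig:{}
  T[3,3] 'b' = {B,T0}  orig:{B}
  T[4,4] 'b' = {B,T0}  orig:{B}
  T[5,5] 'c' = {T2}  orig:{}
  T[6,6] 'b' = {B,T0}  orig:{B}
  T[7,7] 'd' = {S,T1}  orig:{S}
  T[0,1] 'bc' = ∅
  T[1,2] 'cc' = ∅
  T[2,3] 'cb' = {X5}  orig:{}
  T[3,4] 'bb' = {A}
  T[4,5] 'bc' = ∅
  T[5,6] 'cb' = {X5}  orig:{}
  T[6,7] 'bd' = {S}
  T[0,2] 'bcc' = ∅
  T[1,3] 'ccb' = ∅
  T[2,4] 'cbb' = {S}
  T[3,5] 'bbc' = ∅
  T[4,6] 'bcb' = {B}
  T[5,7] 'cbd' = {B}
  T[0,3] 'bccb' = ∅
  T[1,4] 'ccbb' = {B}
  T[2,5] 'cbbc' = ∅
  T[3,6] 'bbcb' = ∅
  T[4,7] 'bcbd' = {S}
  T[0,4] 'bccbb' = ∅
  T[1,5] 'ccbbc' = ∅
  T[2,6] 'cbbcb' = ∅
  T[3,7] 'bbcbd' = {S}
  T[0,5] 'bccbbc' = ∅
  T[1,6] 'ccbbcb' = ∅
  T[2,7] 'cbbcbd' = {B}
  T[0,6] 'bccbbcb' = ∅
  T[1,7] 'ccbbcbd' = {X5}  orig:{}
  T[0,7] 'bccbbcbd' = {B}

S ∉ T[0,7] ⇒ NO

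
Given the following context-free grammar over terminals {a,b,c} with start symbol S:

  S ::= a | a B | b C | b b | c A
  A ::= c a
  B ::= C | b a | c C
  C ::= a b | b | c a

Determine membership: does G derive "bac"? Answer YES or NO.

Convert to CNF:
  S -> T0 A | T1 B | T2 C | T2 T2 | a
  A -> T0 T1
  B -> T0 C | T0 T1 | T1 T2 | T2 T1 | b
  C -> T0 T1 | T1 T2 | b
  T0 -> c
  T1 -> a
  T2 -> b

Fill CYK table bottom-up:
  [0..0]={B,C,T2}  "b"  orig:{B,C}
  [1..1]={S,T1}  "a"  orig:{S}
  [2..2]={T0}  "c"  orig:{}
  [0..1]={B}  "ba"
  [1..2]=∅  "ac"
  [0..2]=∅  "bac"

S ∉ T[0,2] ⇒ NO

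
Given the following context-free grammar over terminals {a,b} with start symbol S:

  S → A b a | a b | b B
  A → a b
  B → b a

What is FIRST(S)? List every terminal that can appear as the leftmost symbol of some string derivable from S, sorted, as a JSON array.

FIRST sets, iterate to fixpoint:
round 1:
  A via A→a b: +{a}
  B via B→b a: +{b}
  S via S→A b a: +{a}
  S via S→b B: +{b}
  FIRST(S)={a,b}  FIRST(A)={a}  FIRST(B)={b}
round 2: done
  FIRST(S)={a,b}  FIRST(A)={a}  FIRST(B)={b}

FIRST(S) = ["a", "b"]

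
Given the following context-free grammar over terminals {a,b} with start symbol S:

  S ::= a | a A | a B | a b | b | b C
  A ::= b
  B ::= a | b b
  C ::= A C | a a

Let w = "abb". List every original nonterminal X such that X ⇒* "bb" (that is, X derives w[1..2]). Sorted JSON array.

Convert to CNF:
  S -> T0 C | T1 A | T1 B | T1 T0 | a | b
  A -> b
  B -> T0 T0 | a
  C -> A C | T1 T1
  T0 -> b
  T1 -> a

CYK fill — only the sub-triangle for w[1..2]:
  T[1,1] 'b' = {A,S,T0}  orig:{A,S}
  T[2,2] 'b' = {A,S,T0}  orig:{A,S}
  T[1,2] 'bb' = {B}

Original NTs in T[1,2] deriving "bb": ["B"]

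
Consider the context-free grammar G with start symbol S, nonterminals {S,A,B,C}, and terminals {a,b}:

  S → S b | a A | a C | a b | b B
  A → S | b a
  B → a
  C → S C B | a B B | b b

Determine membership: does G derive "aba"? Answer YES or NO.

Convert to CNF:
  S -> S T0 | T0 B | T1 A | T1 C | T1 T0
  A -> S T0 | T0 B | T0 T1 | T1 A | T1 C | T1 T0
  B -> a
  C -> S X2 | T0 T0 | T1 X3
  T0 -> b
  T1 -> a
  X2 -> C B
  X3 -> B B

Fill CYK table bottom-up:
  [0..0]={B,T1}  "a"  orig:{B}
  [1..1]={T0}  "b"  orig:{}
  [2..2]={B,T1}  "a"  orig:{B}
  [0..1]={A,S}  "ab"
  [1..2]={A,S}  "ba"
  [0..2]={A,S}  "aba"

S ∈ T[0,2] ⇒ YES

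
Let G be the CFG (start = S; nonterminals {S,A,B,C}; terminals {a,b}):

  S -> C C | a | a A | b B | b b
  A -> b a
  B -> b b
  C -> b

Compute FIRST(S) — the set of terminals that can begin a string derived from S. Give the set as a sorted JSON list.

FIRST sets, iterate to fixpoint:
[1]
  A via A→b a: +{b}
  B via B→b b: +{b}
  C via C→b: +{b}
  S via S→C C: +{b}
  S via S→a: +{a}
  FIRST(S)={a,b}  FIRST(A)={b}  FIRST(B)={b}  FIRST(C)={b}
[2] (stable)
  FIRST(S)={a,b}  FIRST(A)={b}  FIRST(B)={b}  FIRST(C)={b}

FIRST(S) = ["a", "b"]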